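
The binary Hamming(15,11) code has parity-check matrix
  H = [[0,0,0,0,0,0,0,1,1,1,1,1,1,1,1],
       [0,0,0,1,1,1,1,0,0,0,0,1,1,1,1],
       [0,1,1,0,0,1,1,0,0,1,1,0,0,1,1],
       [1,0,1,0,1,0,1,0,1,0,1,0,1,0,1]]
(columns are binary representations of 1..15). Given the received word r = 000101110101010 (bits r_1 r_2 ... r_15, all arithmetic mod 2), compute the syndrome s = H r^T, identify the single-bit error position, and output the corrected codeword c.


s = (0, 1, 0, 1)^T, error position = 5, corrected codeword c = 000111110101010

Compute s = H r^T mod 2 one row at a time:
  s_1 = 1 + 0 + 1 + 0 + 1 + 0 + 1 + 0 = 4 ≡ 0 (mod 2).
  s_2 = 1 + 0 + 1 + 1 + 1 + 0 + 1 + 0 = 5 ≡ 1 (mod 2).
  s_3 = 0 + 0 + 1 + 1 + 1 + 0 + 1 + 0 = 4 ≡ 0 (mod 2).
  s_4 = 0 + 0 + 0 + 1 + 0 + 0 + 0 + 0 = 1 ≡ 1 (mod 2).
s = (0, 1, 0, 1)^T — this equals column 5 of H (binary 0101), so error is at position 5.
Correct: flip bit 5 of r = 000101110101010 to get c = 000111110101010.


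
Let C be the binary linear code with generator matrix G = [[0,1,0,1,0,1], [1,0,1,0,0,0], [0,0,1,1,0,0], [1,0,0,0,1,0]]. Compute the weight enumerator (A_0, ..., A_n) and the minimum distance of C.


Weight distribution: A_0 = 1, A_2 = 6, A_3 = 4, A_4 = 1, A_5 = 4. Minimum distance d = 2.

Enumerate all 2^4 = 16 messages m ∈ F_2^4.
For each, compute codeword c = mG in F_2^6, then tally its weight.
  m = 0000 → c = 000000, weight = 0.
  m = 1000 → c = 010101, weight = 3.
  m = 0100 → c = 101000, weight = 2.
  m = 1100 → c = 111101, weight = 5.
  m = 0010 → c = 001100, weight = 2.
  m = 1010 → c = 011001, weight = 3.
  m = 0110 → c = 100100, weight = 2.
  m = 1110 → c = 110001, weight = 3.
  m = 0001 → c = 100010, weight = 2.
  m = 1001 → c = 110111, weight = 5.
  m = 0101 → c = 001010, weight = 2.
  m = 1101 → c = 011111, weight = 5.
  m = 0011 → c = 101110, weight = 4.
  m = 1011 → c = 111011, weight = 5.
  m = 0111 → c = 000110, weight = 2.
  m = 1111 → c = 010011, weight = 3.
Tally weights:
  weight 0: 1 codewords.
  weight 2: 6 codewords.
  weight 3: 4 codewords.
  weight 4: 1 codewords.
  weight 5: 4 codewords.
Minimum distance d = smallest w > 0 with A_w > 0 = 2.
Sanity: Σ A_w = 16 = 2^4 = 16 ✓.


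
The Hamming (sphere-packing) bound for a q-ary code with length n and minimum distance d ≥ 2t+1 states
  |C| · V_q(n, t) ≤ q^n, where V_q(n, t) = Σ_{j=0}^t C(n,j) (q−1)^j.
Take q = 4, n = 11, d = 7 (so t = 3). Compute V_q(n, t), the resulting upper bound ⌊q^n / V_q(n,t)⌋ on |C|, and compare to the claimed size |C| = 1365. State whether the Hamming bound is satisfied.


V_q(n, t) = 4984, q^n = 4194304, Hamming bound = 841, |C| = 1365 > bound (violated).

Step 1: Compute V_q(n, t) = Σ_{j=0}^3 C(n, j) (q−1)^j.
  j = 0: C(11,0)·(3)^0 = 1·1 = 1.
  j = 1: C(11,1)·(3)^1 = 11·3 = 33.
  j = 2: C(11,2)·(3)^2 = 55·9 = 495.
  j = 3: C(11,3)·(3)^3 = 165·27 = 4455.
  V_q(n, t) = 1 + 33 + 495 + 4455 = 4984.
Step 2: q^n = 4^11 = 4194304.
Step 3: Hamming bound ⌊q^n / V_q(n,t)⌋ = ⌊4194304/4984⌋ = 841.
Step 4: Compare |C| = 1365 to 841: violated.
The claimed |C| lies above the Hamming bound, so no 4-ary code of length 11 with d ≥ 7 can have 1365 codewords.


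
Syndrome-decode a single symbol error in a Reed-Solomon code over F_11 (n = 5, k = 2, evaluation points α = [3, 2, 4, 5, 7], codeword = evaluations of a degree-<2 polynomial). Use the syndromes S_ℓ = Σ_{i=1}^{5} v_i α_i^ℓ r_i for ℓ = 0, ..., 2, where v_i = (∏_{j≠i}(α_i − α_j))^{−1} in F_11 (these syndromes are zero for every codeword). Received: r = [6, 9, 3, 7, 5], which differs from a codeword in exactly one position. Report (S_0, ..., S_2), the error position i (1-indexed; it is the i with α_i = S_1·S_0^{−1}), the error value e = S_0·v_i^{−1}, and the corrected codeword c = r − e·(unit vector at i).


S = (4, 9, 1), error at position 4, error magnitude e = 7, c = [6, 9, 3, 0, 5].

Step 1: column multipliers v_i = (∏_{j≠i}(α_i − α_j))^{−1} mod 11.
  i = 1 (α = 3): (3−2)(3−4)(3−5)(3−7) = 1·(−1)·(−2)·(−4) = −8 ≡ 3, so v_1 = 3^{−1} = 4 (mod 11).
  i = 2 (α = 2): (2−3)(2−4)(2−5)(2−7) = (−1)·(−2)·(−3)·(−5) = 30 ≡ 8, so v_2 = 8^{−1} = 7 (mod 11).
  i = 3 (α = 4): (4−3)(4−2)(4−5)(4−7) = 1·2·(−1)·(−3) = 6 ≡ 6, so v_3 = 6^{−1} = 2 (mod 11).
  i = 4 (α = 5): (5−3)(5−2)(5−4)(5−7) = 2·3·1·(−2) = −12 ≡ 10, so v_4 = 10^{−1} = 10 (mod 11).
  i = 5 (α = 7): (7−3)(7−2)(7−4)(7−5) = 4·5·3·2 = 120 ≡ 10, so v_5 = 10^{−1} = 10 (mod 11).
  v = [4, 7, 2, 10, 10].
Step 2: syndromes of r = [6, 9, 3, 7, 5] (all sums mod 11).
  S_0 = Σ v_i r_i = 4·6 + 7·9 + 2·3 + 10·7 + 10·5 = 213 ≡ 4.
  S_1 = Σ v_i α_i r_i = 4·3·6 + 7·2·9 + 2·4·3 + 10·5·7 + 10·7·5 = 922 ≡ 9.
  α_i^2 mod 11 = [9, 4, 5, 3, 5].
  S_2 = Σ v_i α_i^2 r_i = 4·9·6 + 7·4·9 + 2·5·3 + 10·3·7 + 10·5·5 = 958 ≡ 1.
  S = (4, 9, 1) ≠ 0, so r is not a codeword (an error is present).
Step 3: locate the error. For a single error e at position i, S_ℓ = v_i·e·α_i^ℓ, so α_err = S_1/S_0.
  S_0^{−1} = 4^{−1} = 3 (mod 11), so α_err = 9·3 = 27 ≡ 5 = α_4. Error position i = 4.
  Consistency check: S_2/S_1 = 1·5 = 5 ≡ 5 = α_err ✓ (single-error assumption holds).
Step 4: error magnitude e = S_0/v_4 = S_0·∏_{j≠4}(α_4 − α_j) = 4·10 = 40 ≡ 7 (mod 11).
Step 5: correct position 4: c_4 = r_4 − e = 7 − 7 ≡ 0 (mod 11). Hence c = [6, 9, 3, 0, 5].
  Check: interpolating c through the α_i gives m(x) = 4 + 8·x (degree < 2) with m(α_i) = c_i for every i, so c is indeed a codeword.


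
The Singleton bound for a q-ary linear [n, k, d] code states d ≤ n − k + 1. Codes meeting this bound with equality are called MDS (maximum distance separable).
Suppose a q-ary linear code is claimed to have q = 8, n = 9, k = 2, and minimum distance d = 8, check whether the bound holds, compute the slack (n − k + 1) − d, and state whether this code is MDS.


Singleton RHS = n − k + 1 = 8, slack = 0, bound satisfied, MDS.

Singleton bound: d ≤ n − k + 1.
Here n = 9, k = 2, so n − k + 1 = 8.
Given d = 8, check d ≤ 8: YES.
Slack = (n − k + 1) − d = 0.
The code is MDS (slack = 0).
Description: the claimed parameters are [9, 2, 8]_8; such a code would be MDS (meets Singleton bound).


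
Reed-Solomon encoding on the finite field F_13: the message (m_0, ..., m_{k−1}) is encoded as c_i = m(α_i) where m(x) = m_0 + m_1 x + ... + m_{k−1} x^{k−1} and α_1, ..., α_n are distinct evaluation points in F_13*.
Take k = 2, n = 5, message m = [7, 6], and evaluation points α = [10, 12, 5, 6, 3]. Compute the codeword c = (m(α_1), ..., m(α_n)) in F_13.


c = [2, 1, 11, 4, 12]

Message polynomial: m(x) = 7 + 6·x (mod 13).
For each evaluation point α_i, compute m(α_i) mod 13:
  α_1 = 10: Horner steps 6 → 2, so m(10) = 2.
  α_2 = 12: Horner steps 6 → 1, so m(12) = 1.
  α_3 = 5: Horner steps 6 → 11, so m(5) = 11.
  α_4 = 6: Horner steps 6 → 4, so m(6) = 4.
  α_5 = 3: Horner steps 6 → 12, so m(3) = 12.
Codeword c = [2, 1, 11, 4, 12] ∈ F_13^5.


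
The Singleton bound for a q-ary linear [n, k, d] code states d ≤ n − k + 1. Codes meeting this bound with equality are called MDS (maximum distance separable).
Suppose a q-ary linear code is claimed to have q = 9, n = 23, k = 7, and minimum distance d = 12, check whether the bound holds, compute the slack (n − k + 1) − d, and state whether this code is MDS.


Singleton RHS = n − k + 1 = 17, slack = 5, bound satisfied, not MDS.

Singleton bound: d ≤ n − k + 1.
Here n = 23, k = 7, so n − k + 1 = 17.
Given d = 12, check d ≤ 17: YES.
Slack = (n − k + 1) − d = 5.
The code is NOT MDS (slack = 5 > 0).
Description: the claimed parameters are [23, 7, 12]_9; such a code would be non-MDS.


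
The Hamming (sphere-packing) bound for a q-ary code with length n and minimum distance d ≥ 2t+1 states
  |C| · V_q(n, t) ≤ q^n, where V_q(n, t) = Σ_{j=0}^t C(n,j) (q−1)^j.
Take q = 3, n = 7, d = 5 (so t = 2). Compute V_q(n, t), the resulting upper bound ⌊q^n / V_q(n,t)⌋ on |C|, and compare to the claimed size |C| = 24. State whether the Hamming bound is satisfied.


V_q(n, t) = 99, q^n = 2187, Hamming bound = 22, |C| = 24 > bound (violated).

Step 1: Compute V_q(n, t) = Σ_{j=0}^2 C(n, j) (q−1)^j.
  j = 0: C(7,0)·(2)^0 = 1·1 = 1.
  j = 1: C(7,1)·(2)^1 = 7·2 = 14.
  j = 2: C(7,2)·(2)^2 = 21·4 = 84.
  V_q(n, t) = 1 + 14 + 84 = 99.
Step 2: q^n = 3^7 = 2187.
Step 3: Hamming bound ⌊q^n / V_q(n,t)⌋ = ⌊2187/99⌋ = 22.
Step 4: Compare |C| = 24 to 22: violated.
The claimed |C| lies above the Hamming bound, so no 3-ary code of length 7 with d ≥ 5 can have 24 codewords.


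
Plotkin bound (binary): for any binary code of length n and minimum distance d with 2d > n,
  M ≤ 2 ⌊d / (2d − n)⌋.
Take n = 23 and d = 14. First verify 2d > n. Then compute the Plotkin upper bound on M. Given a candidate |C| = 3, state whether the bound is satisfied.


Plotkin bound M ≤ 4; given |C| = 3 ≤ bound (satisfied).

Check applicability: 2d = 28, n = 23.
2d − n = 5 > 0, so Plotkin applies.
Compute d/(2d−n) = 14/5 ≈ 2.8000.
⌊d/(2d−n)⌋ = 2.
Plotkin bound: M ≤ 2·2 = 4.
Given |C| = 3, check: satisfied.
This |C| is below the Plotkin bound.


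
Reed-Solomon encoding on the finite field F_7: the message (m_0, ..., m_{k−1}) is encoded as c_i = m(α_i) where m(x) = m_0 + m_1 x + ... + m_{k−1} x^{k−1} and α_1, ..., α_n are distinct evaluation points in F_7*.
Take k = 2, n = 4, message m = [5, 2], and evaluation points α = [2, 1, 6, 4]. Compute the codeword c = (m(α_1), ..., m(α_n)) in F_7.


c = [2, 0, 3, 6]

Message polynomial: m(x) = 5 + 2·x (mod 7).
For each evaluation point α_i, compute m(α_i) mod 7:
  α_1 = 2: Horner steps 2 → 2, so m(2) = 2.
  α_2 = 1: Horner steps 2 → 0, so m(1) = 0.
  α_3 = 6: Horner steps 2 → 3, so m(6) = 3.
  α_4 = 4: Horner steps 2 → 6, so m(4) = 6.
Codeword c = [2, 0, 3, 6] ∈ F_7^4.


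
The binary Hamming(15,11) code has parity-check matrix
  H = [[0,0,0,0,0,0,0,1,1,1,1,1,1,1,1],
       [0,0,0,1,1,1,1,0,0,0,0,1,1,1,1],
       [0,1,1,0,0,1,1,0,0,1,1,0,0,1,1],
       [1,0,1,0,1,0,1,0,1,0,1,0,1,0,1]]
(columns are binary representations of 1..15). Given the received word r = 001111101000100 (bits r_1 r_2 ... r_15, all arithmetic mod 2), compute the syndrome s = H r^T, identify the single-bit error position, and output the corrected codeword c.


s = (0, 1, 1, 1)^T, error position = 7, corrected codeword c = 001111001000100

Compute s = H r^T mod 2 one row at a time:
  s_1 = 0 + 1 + 0 + 0 + 0 + 1 + 0 + 0 = 2 ≡ 0 (mod 2).
  s_2 = 1 + 1 + 1 + 1 + 0 + 1 + 0 + 0 = 5 ≡ 1 (mod 2).
  s_3 = 0 + 1 + 1 + 1 + 0 + 0 + 0 + 0 = 3 ≡ 1 (mod 2).
  s_4 = 0 + 1 + 1 + 1 + 1 + 0 + 1 + 0 = 5 ≡ 1 (mod 2).
s = (0, 1, 1, 1)^T — this equals column 7 of H (binary 0111), so error is at position 7.
Correct: flip bit 7 of r = 001111101000100 to get c = 001111001000100.


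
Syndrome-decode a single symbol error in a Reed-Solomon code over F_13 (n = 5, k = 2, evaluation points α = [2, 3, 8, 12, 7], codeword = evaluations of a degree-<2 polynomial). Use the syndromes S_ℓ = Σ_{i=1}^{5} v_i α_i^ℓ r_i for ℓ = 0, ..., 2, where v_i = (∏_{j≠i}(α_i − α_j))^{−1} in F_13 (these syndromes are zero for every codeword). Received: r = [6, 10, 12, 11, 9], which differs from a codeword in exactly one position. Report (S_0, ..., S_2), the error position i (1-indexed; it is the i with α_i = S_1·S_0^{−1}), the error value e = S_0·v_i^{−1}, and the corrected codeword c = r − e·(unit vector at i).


S = (12, 11, 9), error at position 1, error magnitude e = 12, c = [7, 10, 12, 11, 9].

Step 1: column multipliers v_i = (∏_{j≠i}(α_i − α_j))^{−1} mod 13.
  i = 1 (α = 2): (2−3)(2−8)(2−12)(2−7) = (−1)·(−6)·(−10)·(−5) = 300 ≡ 1, so v_1 = 1^{−1} = 1 (mod 13).
  i = 2 (α = 3): (3−2)(3−8)(3−12)(3−7) = 1·(−5)·(−9)·(−4) = −180 ≡ 2, so v_2 = 2^{−1} = 7 (mod 13).
  i = 3 (α = 8): (8−2)(8−3)(8−12)(8−7) = 6·5·(−4)·1 = −120 ≡ 10, so v_3 = 10^{−1} = 4 (mod 13).
  i = 4 (α = 12): (12−2)(12−3)(12−8)(12−7) = 10·9·4·5 = 1800 ≡ 6, so v_4 = 6^{−1} = 11 (mod 13).
  i = 5 (α = 7): (7−2)(7−3)(7−8)(7−12) = 5·4·(−1)·(−5) = 100 ≡ 9, so v_5 = 9^{−1} = 3 (mod 13).
  v = [1, 7, 4, 11, 3].
Step 2: syndromes of r = [6, 10, 12, 11, 9] (all sums mod 13).
  S_0 = Σ v_i r_i = 1·6 + 7·10 + 4·12 + 11·11 + 3·9 = 272 ≡ 12.
  S_1 = Σ v_i α_i r_i = 1·2·6 + 7·3·10 + 4·8·12 + 11·12·11 + 3·7·9 = 2247 ≡ 11.
  α_i^2 mod 13 = [4, 9, 12, 1, 10].
  S_2 = Σ v_i α_i^2 r_i = 1·4·6 + 7·9·10 + 4·12·12 + 11·1·11 + 3·10·9 = 1621 ≡ 9.
  S = (12, 11, 9) ≠ 0, so r is not a codeword (an error is present).
Step 3: locate the error. For a single error e at position i, S_ℓ = v_i·e·α_i^ℓ, so α_err = S_1/S_0.
  S_0^{−1} = 12^{−1} = 12 (mod 13), so α_err = 11·12 = 132 ≡ 2 = α_1. Error position i = 1.
  Consistency check: S_2/S_1 = 9·6 = 54 ≡ 2 = α_err ✓ (single-error assumption holds).
Step 4: error magnitude e = S_0/v_1 = S_0·∏_{j≠1}(α_1 − α_j) = 12·1 = 12 ≡ 12 (mod 13).
Step 5: correct position 1: c_1 = r_1 − e = 6 − 12 ≡ 7 (mod 13). Hence c = [7, 10, 12, 11, 9].
  Check: interpolating c through the α_i gives m(x) = 1 + 3·x (degree < 2) with m(α_i) = c_i for every i, so c is indeed a codeword.


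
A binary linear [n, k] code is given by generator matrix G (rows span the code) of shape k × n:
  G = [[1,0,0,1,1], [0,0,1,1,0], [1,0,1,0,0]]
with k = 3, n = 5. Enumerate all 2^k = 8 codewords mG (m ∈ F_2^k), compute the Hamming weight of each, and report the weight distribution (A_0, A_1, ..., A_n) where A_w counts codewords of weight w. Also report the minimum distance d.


Weight distribution: A_0 = 1, A_1 = 1, A_2 = 3, A_3 = 3. Minimum distance d = 1.

Enumerate all 2^3 = 8 messages m ∈ F_2^3.
For each, compute codeword c = mG in F_2^5, then tally its weight.
  m = 000 → c = 00000, weight = 0.
  m = 100 → c = 10011, weight = 3.
  m = 010 → c = 00110, weight = 2.
  m = 110 → c = 10101, weight = 3.
  m = 001 → c = 10100, weight = 2.
  m = 101 → c = 00111, weight = 3.
  m = 011 → c = 10010, weight = 2.
  m = 111 → c = 00001, weight = 1.
Tally weights:
  weight 0: 1 codewords.
  weight 1: 1 codewords.
  weight 2: 3 codewords.
  weight 3: 3 codewords.
Minimum distance d = smallest w > 0 with A_w > 0 = 1.
Sanity: Σ A_w = 8 = 2^3 = 8 ✓.


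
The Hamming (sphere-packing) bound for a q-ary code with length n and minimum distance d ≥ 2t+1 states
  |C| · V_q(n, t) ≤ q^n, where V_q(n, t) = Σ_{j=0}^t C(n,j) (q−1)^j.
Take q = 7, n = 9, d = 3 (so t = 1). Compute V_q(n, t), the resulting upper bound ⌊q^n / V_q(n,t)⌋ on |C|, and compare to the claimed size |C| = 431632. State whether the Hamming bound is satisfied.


V_q(n, t) = 55, q^n = 40353607, Hamming bound = 733701, |C| = 431632 ≤ bound (satisfied).

Step 1: Compute V_q(n, t) = Σ_{j=0}^1 C(n, j) (q−1)^j.
  j = 0: C(9,0)·(6)^0 = 1·1 = 1.
  j = 1: C(9,1)·(6)^1 = 9·6 = 54.
  V_q(n, t) = 1 + 54 = 55.
Step 2: q^n = 7^9 = 40353607.
Step 3: Hamming bound ⌊q^n / V_q(n,t)⌋ = ⌊40353607/55⌋ = 733701.
Step 4: Compare |C| = 431632 to 733701: satisfied.
The claimed |C| lies below the Hamming bound.


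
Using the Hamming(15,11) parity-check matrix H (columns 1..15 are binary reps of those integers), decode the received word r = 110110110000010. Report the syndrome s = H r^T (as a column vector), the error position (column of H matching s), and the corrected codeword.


s = (0, 0, 1, 1)^T, error position = 3, corrected codeword c = 111110110000010

Compute s = H r^T mod 2 one row at a time:
  s_1 = 1 + 0 + 0 + 0 + 0 + 0 + 1 + 0 = 2 ≡ 0 (mod 2).
  s_2 = 1 + 1 + 0 + 1 + 0 + 0 + 1 + 0 = 4 ≡ 0 (mod 2).
  s_3 = 1 + 0 + 0 + 1 + 0 + 0 + 1 + 0 = 3 ≡ 1 (mod 2).
  s_4 = 1 + 0 + 1 + 1 + 0 + 0 + 0 + 0 = 3 ≡ 1 (mod 2).
s = (0, 0, 1, 1)^T — this equals column 3 of H (binary 0011), so error is at position 3.
Correct: flip bit 3 of r = 110110110000010 to get c = 111110110000010.


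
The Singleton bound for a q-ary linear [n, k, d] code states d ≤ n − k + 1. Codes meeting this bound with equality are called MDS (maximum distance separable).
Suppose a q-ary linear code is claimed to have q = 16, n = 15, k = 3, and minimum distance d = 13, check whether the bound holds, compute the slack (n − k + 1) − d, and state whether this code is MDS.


Singleton RHS = n − k + 1 = 13, slack = 0, bound satisfied, MDS.

Singleton bound: d ≤ n − k + 1.
Here n = 15, k = 3, so n − k + 1 = 13.
Given d = 13, check d ≤ 13: YES.
Slack = (n − k + 1) − d = 0.
The code is MDS (slack = 0).
Description: the claimed parameters are [15, 3, 13]_16; such a code would be MDS (meets Singleton bound).


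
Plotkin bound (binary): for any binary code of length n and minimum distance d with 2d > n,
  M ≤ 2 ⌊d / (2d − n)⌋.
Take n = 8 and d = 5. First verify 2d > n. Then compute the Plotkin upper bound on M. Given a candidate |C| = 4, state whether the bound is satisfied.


Plotkin bound M ≤ 4; given |C| = 4 ≤ bound (satisfied).

Check applicability: 2d = 10, n = 8.
2d − n = 2 > 0, so Plotkin applies.
Compute d/(2d−n) = 5/2 ≈ 2.5000.
⌊d/(2d−n)⌋ = 2.
Plotkin bound: M ≤ 2·2 = 4.
Given |C| = 4, check: satisfied.
This |C| is at the Plotkin bound.


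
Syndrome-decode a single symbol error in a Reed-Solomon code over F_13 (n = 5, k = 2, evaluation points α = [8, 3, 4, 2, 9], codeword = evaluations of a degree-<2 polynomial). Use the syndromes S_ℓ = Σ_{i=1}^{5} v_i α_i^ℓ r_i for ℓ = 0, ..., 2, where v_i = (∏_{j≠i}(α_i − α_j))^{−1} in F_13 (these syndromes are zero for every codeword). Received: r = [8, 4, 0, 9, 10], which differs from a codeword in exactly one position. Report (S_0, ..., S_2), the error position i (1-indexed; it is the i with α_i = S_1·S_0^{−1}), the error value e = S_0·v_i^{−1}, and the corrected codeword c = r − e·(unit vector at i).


S = (5, 2, 6), error at position 2, error magnitude e = 6, c = [8, 11, 0, 9, 10].

Step 1: column multipliers v_i = (∏_{j≠i}(α_i − α_j))^{−1} mod 13.
  i = 1 (α = 8): (8−3)(8−4)(8−2)(8−9) = 5·4·6·(−1) = −120 ≡ 10, so v_1 = 10^{−1} = 4 (mod 13).
  i = 2 (α = 3): (3−8)(3−4)(3−2)(3−9) = (−5)·(−1)·1·(−6) = −30 ≡ 9, so v_2 = 9^{−1} = 3 (mod 13).
  i = 3 (α = 4): (4−8)(4−3)(4−2)(4−9) = (−4)·1·2·(−5) = 40 ≡ 1, so v_3 = 1^{−1} = 1 (mod 13).
  i = 4 (α = 2): (2−8)(2−3)(2−4)(2−9) = (−6)·(−1)·(−2)·(−7) = 84 ≡ 6, so v_4 = 6^{−1} = 11 (mod 13).
  i = 5 (α = 9): (9−8)(9−3)(9−4)(9−2) = 1·6·5·7 = 210 ≡ 2, so v_5 = 2^{−1} = 7 (mod 13).
  v = [4, 3, 1, 11, 7].
Step 2: syndromes of r = [8, 4, 0, 9, 10] (all sums mod 13).
  S_0 = Σ v_i r_i = 4·8 + 3·4 + 1·0 + 11·9 + 7·10 = 213 ≡ 5.
  S_1 = Σ v_i α_i r_i = 4·8·8 + 3·3·4 + 1·4·0 + 11·2·9 + 7·9·10 = 1120 ≡ 2.
  α_i^2 mod 13 = [12, 9, 3, 4, 3].
  S_2 = Σ v_i α_i^2 r_i = 4·12·8 + 3·9·4 + 1·3·0 + 11·4·9 + 7·3·10 = 1098 ≡ 6.
  S = (5, 2, 6) ≠ 0, so r is not a codeword (an error is present).
Step 3: locate the error. For a single error e at position i, S_ℓ = v_i·e·α_i^ℓ, so α_err = S_1/S_0.
  S_0^{−1} = 5^{−1} = 8 (mod 13), so α_err = 2·8 = 16 ≡ 3 = α_2. Error position i = 2.
  Consistency check: S_2/S_1 = 6·7 = 42 ≡ 3 = α_err ✓ (single-error assumption holds).
Step 4: error magnitude e = S_0/v_2 = S_0·∏_{j≠2}(α_2 − α_j) = 5·9 = 45 ≡ 6 (mod 13).
Step 5: correct position 2: c_2 = r_2 − e = 4 − 6 ≡ 11 (mod 13). Hence c = [8, 11, 0, 9, 10].
  Check: interpolating c through the α_i gives m(x) = 5 + 2·x (degree < 2) with m(α_i) = c_i for every i, so c is indeed a codeword.


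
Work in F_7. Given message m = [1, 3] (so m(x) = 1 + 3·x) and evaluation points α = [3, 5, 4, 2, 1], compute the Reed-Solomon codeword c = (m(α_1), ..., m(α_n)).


c = [3, 2, 6, 0, 4]

Message polynomial: m(x) = 1 + 3·x (mod 7).
For each evaluation point α_i, compute m(α_i) mod 7:
  α_1 = 3: Horner steps 3 → 3, so m(3) = 3.
  α_2 = 5: Horner steps 3 → 2, so m(5) = 2.
  α_3 = 4: Horner steps 3 → 6, so m(4) = 6.
  α_4 = 2: Horner steps 3 → 0, so m(2) = 0.
  α_5 = 1: Horner steps 3 → 4, so m(1) = 4.
Codeword c = [3, 2, 6, 0, 4] ∈ F_7^5.


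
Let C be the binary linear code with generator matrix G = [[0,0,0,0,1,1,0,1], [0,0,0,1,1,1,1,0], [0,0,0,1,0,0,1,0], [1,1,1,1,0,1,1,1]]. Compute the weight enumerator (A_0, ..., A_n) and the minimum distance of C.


Weight distribution: A_0 = 1, A_1 = 1, A_2 = 2, A_3 = 2, A_4 = 3, A_5 = 3, A_6 = 2, A_7 = 2. Minimum distance d = 1.

Enumerate all 2^4 = 16 messages m ∈ F_2^4.
For each, compute codeword c = mG in F_2^8, then tally its weight.
  m = 0000 → c = 00000000, weight = 0.
  m = 1000 → c = 00001101, weight = 3.
  m = 0100 → c = 00011110, weight = 4.
  m = 1100 → c = 00010011, weight = 3.
  m = 0010 → c = 00010010, weight = 2.
  m = 1010 → c = 00011111, weight = 5.
  m = 0110 → c = 00001100, weight = 2.
  m = 1110 → c = 00000001, weight = 1.
  m = 0001 → c = 11110111, weight = 7.
  m = 1001 → c = 11111010, weight = 6.
  m = 0101 → c = 11101001, weight = 5.
  m = 1101 → c = 11100100, weight = 4.
  m = 0011 → c = 11100101, weight = 5.
  m = 1011 → c = 11101000, weight = 4.
  m = 0111 → c = 11111011, weight = 7.
  m = 1111 → c = 11110110, weight = 6.
Tally weights:
  weight 0: 1 codewords.
  weight 1: 1 codewords.
  weight 2: 2 codewords.
  weight 3: 2 codewords.
  weight 4: 3 codewords.
  weight 5: 3 codewords.
  weight 6: 2 codewords.
  weight 7: 2 codewords.
Minimum distance d = smallest w > 0 with A_w > 0 = 1.
Sanity: Σ A_w = 16 = 2^4 = 16 ✓.


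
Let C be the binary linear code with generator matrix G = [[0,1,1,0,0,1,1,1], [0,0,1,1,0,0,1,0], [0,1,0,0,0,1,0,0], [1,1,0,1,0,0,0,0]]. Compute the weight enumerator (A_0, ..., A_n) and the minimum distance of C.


Weight distribution: A_0 = 1, A_2 = 2, A_3 = 6, A_4 = 3, A_5 = 2, A_6 = 2. Minimum distance d = 2.

Enumerate all 2^4 = 16 messages m ∈ F_2^4.
For each, compute codeword c = mG in F_2^8, then tally its weight.
  m = 0000 → c = 00000000, weight = 0.
  m = 1000 → c = 01100111, weight = 5.
  m = 0100 → c = 00110010, weight = 3.
  m = 1100 → c = 01010101, weight = 4.
  m = 0010 → c = 01000100, weight = 2.
  m = 1010 → c = 00100011, weight = 3.
  m = 0110 → c = 01110110, weight = 5.
  m = 1110 → c = 00010001, weight = 2.
  m = 0001 → c = 11010000, weight = 3.
  m = 1001 → c = 10110111, weight = 6.
  m = 0101 → c = 11100010, weight = 4.
  m = 1101 → c = 10000101, weight = 3.
  m = 0011 → c = 10010100, weight = 3.
  m = 1011 → c = 11110011, weight = 6.
  m = 0111 → c = 10100110, weight = 4.
  m = 1111 → c = 11000001, weight = 3.
Tally weights:
  weight 0: 1 codewords.
  weight 2: 2 codewords.
  weight 3: 6 codewords.
  weight 4: 3 codewords.
  weight 5: 2 codewords.
  weight 6: 2 codewords.
Minimum distance d = smallest w > 0 with A_w > 0 = 2.
Sanity: Σ A_w = 16 = 2^4 = 16 ✓.


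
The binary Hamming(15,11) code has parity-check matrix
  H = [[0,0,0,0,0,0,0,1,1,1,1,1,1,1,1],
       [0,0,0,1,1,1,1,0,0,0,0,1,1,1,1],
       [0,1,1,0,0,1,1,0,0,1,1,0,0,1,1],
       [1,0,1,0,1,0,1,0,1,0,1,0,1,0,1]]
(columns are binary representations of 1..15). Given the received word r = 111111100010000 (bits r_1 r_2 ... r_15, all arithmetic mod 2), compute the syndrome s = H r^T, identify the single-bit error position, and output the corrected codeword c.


s = (1, 0, 1, 1)^T, error position = 11, corrected codeword c = 111111100000000

Compute s = H r^T mod 2 one row at a time:
  s_1 = 0 + 0 + 0 + 1 + 0 + 0 + 0 + 0 = 1 ≡ 1 (mod 2).
  s_2 = 1 + 1 + 1 + 1 + 0 + 0 + 0 + 0 = 4 ≡ 0 (mod 2).
  s_3 = 1 + 1 + 1 + 1 + 0 + 1 + 0 + 0 = 5 ≡ 1 (mod 2).
  s_4 = 1 + 1 + 1 + 1 + 0 + 1 + 0 + 0 = 5 ≡ 1 (mod 2).
s = (1, 0, 1, 1)^T — this equals column 11 of H (binary 1011), so error is at position 11.
Correct: flip bit 11 of r = 111111100010000 to get c = 111111100000000.


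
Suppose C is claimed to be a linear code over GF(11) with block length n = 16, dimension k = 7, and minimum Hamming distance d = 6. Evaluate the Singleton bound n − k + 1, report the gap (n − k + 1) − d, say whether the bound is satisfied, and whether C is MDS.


Singleton RHS = n − k + 1 = 10, slack = 4, bound satisfied, not MDS.

Singleton bound: d ≤ n − k + 1.
Here n = 16, k = 7, so n − k + 1 = 10.
Given d = 6, check d ≤ 10: YES.
Slack = (n − k + 1) − d = 4.
The code is NOT MDS (slack = 4 > 0).
Description: the claimed parameters are [16, 7, 6]_11; such a code would be non-MDS.


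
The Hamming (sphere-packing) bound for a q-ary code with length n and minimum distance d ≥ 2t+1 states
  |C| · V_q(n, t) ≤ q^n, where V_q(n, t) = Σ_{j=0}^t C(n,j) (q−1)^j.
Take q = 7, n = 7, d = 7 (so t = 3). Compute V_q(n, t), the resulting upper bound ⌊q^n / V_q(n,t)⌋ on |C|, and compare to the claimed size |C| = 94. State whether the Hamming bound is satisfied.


V_q(n, t) = 8359, q^n = 823543, Hamming bound = 98, |C| = 94 ≤ bound (satisfied).

Step 1: Compute V_q(n, t) = Σ_{j=0}^3 C(n, j) (q−1)^j.
  j = 0: C(7,0)·(6)^0 = 1·1 = 1.
  j = 1: C(7,1)·(6)^1 = 7·6 = 42.
  j = 2: C(7,2)·(6)^2 = 21·36 = 756.
  j = 3: C(7,3)·(6)^3 = 35·216 = 7560.
  V_q(n, t) = 1 + 42 + 756 + 7560 = 8359.
Step 2: q^n = 7^7 = 823543.
Step 3: Hamming bound ⌊q^n / V_q(n,t)⌋ = ⌊823543/8359⌋ = 98.
Step 4: Compare |C| = 94 to 98: satisfied.
The claimed |C| lies below the Hamming bound.


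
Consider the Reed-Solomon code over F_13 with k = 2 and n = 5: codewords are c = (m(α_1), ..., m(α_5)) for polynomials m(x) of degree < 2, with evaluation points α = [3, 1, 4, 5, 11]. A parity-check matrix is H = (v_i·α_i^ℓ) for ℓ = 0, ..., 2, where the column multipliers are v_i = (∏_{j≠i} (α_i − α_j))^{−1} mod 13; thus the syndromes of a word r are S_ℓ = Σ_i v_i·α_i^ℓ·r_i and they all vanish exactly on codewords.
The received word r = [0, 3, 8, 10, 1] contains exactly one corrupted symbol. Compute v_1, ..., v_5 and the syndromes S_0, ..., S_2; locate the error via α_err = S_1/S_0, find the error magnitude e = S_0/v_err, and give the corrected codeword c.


S = (2, 8, 6), error at position 3, error magnitude e = 3, c = [0, 3, 5, 10, 1].

Step 1: column multipliers v_i = (∏_{j≠i}(α_i − α_j))^{−1} mod 13.
  i = 1 (α = 3): (3−1)(3−4)(3−5)(3−11) = 2·(−1)·(−2)·(−8) = −32 ≡ 7, so v_1 = 7^{−1} = 2 (mod 13).
  i = 2 (α = 1): (1−3)(1−4)(1−5)(1−11) = (−2)·(−3)·(−4)·(−10) = 240 ≡ 6, so v_2 = 6^{−1} = 11 (mod 13).
  i = 3 (α = 4): (4−3)(4−1)(4−5)(4−11) = 1·3·(−1)·(−7) = 21 ≡ 8, so v_3 = 8^{−1} = 5 (mod 13).
  i = 4 (α = 5): (5−3)(5−1)(5−4)(5−11) = 2·4·1·(−6) = −48 ≡ 4, so v_4 = 4^{−1} = 10 (mod 13).
  i = 5 (α = 11): (11−3)(11−1)(11−4)(11−5) = 8·10·7·6 = 3360 ≡ 6, so v_5 = 6^{−1} = 11 (mod 13).
  v = [2, 11, 5, 10, 11].
Step 2: syndromes of r = [0, 3, 8, 10, 1] (all sums mod 13).
  S_0 = Σ v_i r_i = 2·0 + 11·3 + 5·8 + 10·10 + 11·1 = 184 ≡ 2.
  S_1 = Σ v_i α_i r_i = 2·3·0 + 11·1·3 + 5·4·8 + 10·5·10 + 11·11·1 = 814 ≡ 8.
  α_i^2 mod 13 = [9, 1, 3, 12, 4].
  S_2 = Σ v_i α_i^2 r_i = 2·9·0 + 11·1·3 + 5·3·8 + 10·12·10 + 11·4·1 = 1397 ≡ 6.
  S = (2, 8, 6) ≠ 0, so r is not a codeword (an error is present).
Step 3: locate the error. For a single error e at position i, S_ℓ = v_i·e·α_i^ℓ, so α_err = S_1/S_0.
  S_0^{−1} = 2^{−1} = 7 (mod 13), so α_err = 8·7 = 56 ≡ 4 = α_3. Error position i = 3.
  Consistency check: S_2/S_1 = 6·5 = 30 ≡ 4 = α_err ✓ (single-error assumption holds).
Step 4: error magnitude e = S_0/v_3 = S_0·∏_{j≠3}(α_3 − α_j) = 2·8 = 16 ≡ 3 (mod 13).
Step 5: correct position 3: c_3 = r_3 − e = 8 − 3 ≡ 5 (mod 13). Hence c = [0, 3, 5, 10, 1].
  Check: interpolating c through the α_i gives m(x) = 11 + 5·x (degree < 2) with m(α_i) = c_i for every i, so c is indeed a codeword.


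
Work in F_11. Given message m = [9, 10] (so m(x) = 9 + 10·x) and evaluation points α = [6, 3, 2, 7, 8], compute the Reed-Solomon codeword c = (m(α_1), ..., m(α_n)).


c = [3, 6, 7, 2, 1]

Message polynomial: m(x) = 9 + 10·x (mod 11).
For each evaluation point α_i, compute m(α_i) mod 11:
  α_1 = 6: Horner steps 10 → 3, so m(6) = 3.
  α_2 = 3: Horner steps 10 → 6, so m(3) = 6.
  α_3 = 2: Horner steps 10 → 7, so m(2) = 7.
  α_4 = 7: Horner steps 10 → 2, so m(7) = 2.
  α_5 = 8: Horner steps 10 → 1, so m(8) = 1.
Codeword c = [3, 6, 7, 2, 1] ∈ F_11^5.


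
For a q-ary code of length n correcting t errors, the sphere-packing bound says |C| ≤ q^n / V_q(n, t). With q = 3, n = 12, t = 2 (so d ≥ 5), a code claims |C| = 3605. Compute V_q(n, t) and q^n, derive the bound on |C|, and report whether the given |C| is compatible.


V_q(n, t) = 289, q^n = 531441, Hamming bound = 1838, |C| = 3605 > bound (violated).

Step 1: Compute V_q(n, t) = Σ_{j=0}^2 C(n, j) (q−1)^j.
  j = 0: C(12,0)·(2)^0 = 1·1 = 1.
  j = 1: C(12,1)·(2)^1 = 12·2 = 24.
  j = 2: C(12,2)·(2)^2 = 66·4 = 264.
  V_q(n, t) = 1 + 24 + 264 = 289.
Step 2: q^n = 3^12 = 531441.
Step 3: Hamming bound ⌊q^n / V_q(n,t)⌋ = ⌊531441/289⌋ = 1838.
Step 4: Compare |C| = 3605 to 1838: violated.
The claimed |C| lies above the Hamming bound, so no 3-ary code of length 12 with d ≥ 5 can have 3605 codewords.


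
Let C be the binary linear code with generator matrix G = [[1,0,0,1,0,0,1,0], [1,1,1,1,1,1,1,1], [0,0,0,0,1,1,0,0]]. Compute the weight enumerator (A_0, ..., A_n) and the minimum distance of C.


Weight distribution: A_0 = 1, A_2 = 1, A_3 = 2, A_5 = 2, A_6 = 1, A_8 = 1. Minimum distance d = 2.

Enumerate all 2^3 = 8 messages m ∈ F_2^3.
For each, compute codeword c = mG in F_2^8, then tally its weight.
  m = 000 → c = 00000000, weight = 0.
  m = 100 → c = 10010010, weight = 3.
  m = 010 → c = 11111111, weight = 8.
  m = 110 → c = 01101101, weight = 5.
  m = 001 → c = 00001100, weight = 2.
  m = 101 → c = 10011110, weight = 5.
  m = 011 → c = 11110011, weight = 6.
  m = 111 → c = 01100001, weight = 3.
Tally weights:
  weight 0: 1 codewords.
  weight 2: 1 codewords.
  weight 3: 2 codewords.
  weight 5: 2 codewords.
  weight 6: 1 codewords.
  weight 8: 1 codewords.
Minimum distance d = smallest w > 0 with A_w > 0 = 2.
Sanity: Σ A_w = 8 = 2^3 = 8 ✓.


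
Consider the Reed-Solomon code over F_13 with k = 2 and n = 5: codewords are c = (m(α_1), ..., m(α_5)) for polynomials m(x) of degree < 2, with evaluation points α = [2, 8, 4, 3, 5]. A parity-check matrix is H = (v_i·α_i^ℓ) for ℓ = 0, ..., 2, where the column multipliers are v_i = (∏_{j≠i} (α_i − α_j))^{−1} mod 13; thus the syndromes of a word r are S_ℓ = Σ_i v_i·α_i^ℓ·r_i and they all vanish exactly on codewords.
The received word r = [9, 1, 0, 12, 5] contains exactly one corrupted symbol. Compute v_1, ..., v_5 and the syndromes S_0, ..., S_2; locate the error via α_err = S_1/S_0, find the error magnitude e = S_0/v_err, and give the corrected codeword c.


S = (3, 12, 9), error at position 3, error magnitude e = 11, c = [9, 1, 2, 12, 5].

Step 1: column multipliers v_i = (∏_{j≠i}(α_i − α_j))^{−1} mod 13.
  i = 1 (α = 2): (2−8)(2−4)(2−3)(2−5) = (−6)·(−2)·(−1)·(−3) = 36 ≡ 10, so v_1 = 10^{−1} = 4 (mod 13).
  i = 2 (α = 8): (8−2)(8−4)(8−3)(8−5) = 6·4·5·3 = 360 ≡ 9, so v_2 = 9^{−1} = 3 (mod 13).
  i = 3 (α = 4): (4−2)(4−8)(4−3)(4−5) = 2·(−4)·1·(−1) = 8 ≡ 8, so v_3 = 8^{−1} = 5 (mod 13).
  i = 4 (α = 3): (3−2)(3−8)(3−4)(3−5) = 1·(−5)·(−1)·(−2) = −10 ≡ 3, so v_4 = 3^{−1} = 9 (mod 13).
  i = 5 (α = 5): (5−2)(5−8)(5−4)(5−3) = 3·(−3)·1·2 = −18 ≡ 8, so v_5 = 8^{−1} = 5 (mod 13).
  v = [4, 3, 5, 9, 5].
Step 2: syndromes of r = [9, 1, 0, 12, 5] (all sums mod 13).
  S_0 = Σ v_i r_i = 4·9 + 3·1 + 5·0 + 9·12 + 5·5 = 172 ≡ 3.
  S_1 = Σ v_i α_i r_i = 4·2·9 + 3·8·1 + 5·4·0 + 9·3·12 + 5·5·5 = 545 ≡ 12.
  α_i^2 mod 13 = [4, 12, 3, 9, 12].
  S_2 = Σ v_i α_i^2 r_i = 4·4·9 + 3·12·1 + 5·3·0 + 9·9·12 + 5·12·5 = 1452 ≡ 9.
  S = (3, 12, 9) ≠ 0, so r is not a codeword (an error is present).
Step 3: locate the error. For a single error e at position i, S_ℓ = v_i·e·α_i^ℓ, so α_err = S_1/S_0.
  S_0^{−1} = 3^{−1} = 9 (mod 13), so α_err = 12·9 = 108 ≡ 4 = α_3. Error position i = 3.
  Consistency check: S_2/S_1 = 9·12 = 108 ≡ 4 = α_err ✓ (single-error assumption holds).
Step 4: error magnitude e = S_0/v_3 = S_0·∏_{j≠3}(α_3 − α_j) = 3·8 = 24 ≡ 11 (mod 13).
Step 5: correct position 3: c_3 = r_3 − e = 0 − 11 ≡ 2 (mod 13). Hence c = [9, 1, 2, 12, 5].
  Check: interpolating c through the α_i gives m(x) = 3 + 3·x (degree < 2) with m(α_i) = c_i for every i, so c is indeed a codeword.


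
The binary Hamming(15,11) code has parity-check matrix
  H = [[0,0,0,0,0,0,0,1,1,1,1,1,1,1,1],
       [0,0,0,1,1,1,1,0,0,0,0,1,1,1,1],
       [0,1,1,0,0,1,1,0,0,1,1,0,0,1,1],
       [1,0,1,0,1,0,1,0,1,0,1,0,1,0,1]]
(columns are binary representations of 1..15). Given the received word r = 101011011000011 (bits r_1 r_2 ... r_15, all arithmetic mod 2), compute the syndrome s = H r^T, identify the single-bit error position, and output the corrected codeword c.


s = (0, 0, 0, 1)^T, error position = 1, corrected codeword c = 001011011000011

Compute s = H r^T mod 2 one row at a time:
  s_1 = 1 + 1 + 0 + 0 + 0 + 0 + 1 + 1 = 4 ≡ 0 (mod 2).
  s_2 = 0 + 1 + 1 + 0 + 0 + 0 + 1 + 1 = 4 ≡ 0 (mod 2).
  s_3 = 0 + 1 + 1 + 0 + 0 + 0 + 1 + 1 = 4 ≡ 0 (mod 2).
  s_4 = 1 + 1 + 1 + 0 + 1 + 0 + 0 + 1 = 5 ≡ 1 (mod 2).
s = (0, 0, 0, 1)^T — this equals column 1 of H (binary 0001), so error is at position 1.
Correct: flip bit 1 of r = 101011011000011 to get c = 001011011000011.


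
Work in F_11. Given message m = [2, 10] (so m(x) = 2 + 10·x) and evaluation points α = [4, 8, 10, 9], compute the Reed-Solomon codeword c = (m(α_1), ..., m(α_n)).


c = [9, 5, 3, 4]

Message polynomial: m(x) = 2 + 10·x (mod 11).
For each evaluation point α_i, compute m(α_i) mod 11:
  α_1 = 4: Horner steps 10 → 9, so m(4) = 9.
  α_2 = 8: Horner steps 10 → 5, so m(8) = 5.
  α_3 = 10: Horner steps 10 → 3, so m(10) = 3.
  α_4 = 9: Horner steps 10 → 4, so m(9) = 4.
Codeword c = [9, 5, 3, 4] ∈ F_11^4.


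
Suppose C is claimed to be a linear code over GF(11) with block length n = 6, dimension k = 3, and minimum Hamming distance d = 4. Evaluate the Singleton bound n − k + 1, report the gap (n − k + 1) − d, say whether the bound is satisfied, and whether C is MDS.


Singleton RHS = n − k + 1 = 4, slack = 0, bound satisfied, MDS.

Singleton bound: d ≤ n − k + 1.
Here n = 6, k = 3, so n − k + 1 = 4.
Given d = 4, check d ≤ 4: YES.
Slack = (n − k + 1) − d = 0.
The code is MDS (slack = 0).
Description: the claimed parameters are [6, 3, 4]_11; such a code would be MDS (meets Singleton bound).


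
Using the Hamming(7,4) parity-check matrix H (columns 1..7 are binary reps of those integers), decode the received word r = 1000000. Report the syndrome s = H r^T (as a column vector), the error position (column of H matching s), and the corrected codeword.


s = (0, 0, 1)^T, error position = 1, corrected codeword c = 0000000

Compute s = H r^T mod 2 one row at a time:
  s_1 = 0 + 0 + 0 + 0 = 0 ≡ 0 (mod 2).
  s_2 = 0 + 0 + 0 + 0 = 0 ≡ 0 (mod 2).
  s_3 = 1 + 0 + 0 + 0 = 1 ≡ 1 (mod 2).
s = (0, 0, 1)^T — this equals column 1 of H (binary 001), so error is at position 1.
Correct: flip bit 1 of r = 1000000 to get c = 0000000.


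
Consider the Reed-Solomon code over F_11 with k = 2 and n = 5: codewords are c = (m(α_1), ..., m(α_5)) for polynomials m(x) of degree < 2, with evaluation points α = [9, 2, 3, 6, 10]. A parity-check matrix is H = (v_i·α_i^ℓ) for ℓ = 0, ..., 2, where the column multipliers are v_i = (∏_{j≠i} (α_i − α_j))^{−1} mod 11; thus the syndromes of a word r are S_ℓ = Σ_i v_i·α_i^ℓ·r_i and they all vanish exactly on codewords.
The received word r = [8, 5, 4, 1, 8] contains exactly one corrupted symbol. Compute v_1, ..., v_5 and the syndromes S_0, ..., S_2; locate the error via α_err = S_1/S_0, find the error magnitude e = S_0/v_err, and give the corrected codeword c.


S = (9, 4, 3), error at position 1, error magnitude e = 10, c = [9, 5, 4, 1, 8].

Step 1: column multipliers v_i = (∏_{j≠i}(α_i − α_j))^{−1} mod 11.
  i = 1 (α = 9): (9−2)(9−3)(9−6)(9−10) = 7·6·3·(−1) = −126 ≡ 6, so v_1 = 6^{−1} = 2 (mod 11).
  i = 2 (α = 2): (2−9)(2−3)(2−6)(2−10) = (−7)·(−1)·(−4)·(−8) = 224 ≡ 4, so v_2 = 4^{−1} = 3 (mod 11).
  i = 3 (α = 3): (3−9)(3−2)(3−6)(3−10) = (−6)·1·(−3)·(−7) = −126 ≡ 6, so v_3 = 6^{−1} = 2 (mod 11).
  i = 4 (α = 6): (6−9)(6−2)(6−3)(6−10) = (−3)·4·3·(−4) = 144 ≡ 1, so v_4 = 1^{−1} = 1 (mod 11).
  i = 5 (α = 10): (10−9)(10−2)(10−3)(10−6) = 1·8·7·4 = 224 ≡ 4, so v_5 = 4^{−1} = 3 (mod 11).
  v = [2, 3, 2, 1, 3].
Step 2: syndromes of r = [8, 5, 4, 1, 8] (all sums mod 11).
  S_0 = Σ v_i r_i = 2·8 + 3·5 + 2·4 + 1·1 + 3·8 = 64 ≡ 9.
  S_1 = Σ v_i α_i r_i = 2·9·8 + 3·2·5 + 2·3·4 + 1·6·1 + 3·10·8 = 444 ≡ 4.
  α_i^2 mod 11 = [4, 4, 9, 3, 1].
  S_2 = Σ v_i α_i^2 r_i = 2·4·8 + 3·4·5 + 2·9·4 + 1·3·1 + 3·1·8 = 223 ≡ 3.
  S = (9, 4, 3) ≠ 0, so r is not a codeword (an error is present).
Step 3: locate the error. For a single error e at position i, S_ℓ = v_i·e·α_i^ℓ, so α_err = S_1/S_0.
  S_0^{−1} = 9^{−1} = 5 (mod 11), so α_err = 4·5 = 20 ≡ 9 = α_1. Error position i = 1.
  Consistency check: S_2/S_1 = 3·3 = 9 ≡ 9 = α_err ✓ (single-error assumption holds).
Step 4: error magnitude e = S_0/v_1 = S_0·∏_{j≠1}(α_1 − α_j) = 9·6 = 54 ≡ 10 (mod 11).
Step 5: correct position 1: c_1 = r_1 − e = 8 − 10 ≡ 9 (mod 11). Hence c = [9, 5, 4, 1, 8].
  Check: interpolating c through the α_i gives m(x) = 7 + 10·x (degree < 2) with m(α_i) = c_i for every i, so c is indeed a codeword.


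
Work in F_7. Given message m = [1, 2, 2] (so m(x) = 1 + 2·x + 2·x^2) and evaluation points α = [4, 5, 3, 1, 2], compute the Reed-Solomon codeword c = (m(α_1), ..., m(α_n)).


c = [6, 5, 4, 5, 6]

Message polynomial: m(x) = 1 + 2·x + 2·x^2 (mod 7).
For each evaluation point α_i, compute m(α_i) mod 7:
  α_1 = 4: Horner steps 2 → 3 → 6, so m(4) = 6.
  α_2 = 5: Horner steps 2 → 5 → 5, so m(5) = 5.
  α_3 = 3: Horner steps 2 → 1 → 4, so m(3) = 4.
  α_4 = 1: Horner steps 2 → 4 → 5, so m(1) = 5.
  α_5 = 2: Horner steps 2 → 6 → 6, so m(2) = 6.
Codeword c = [6, 5, 4, 5, 6] ∈ F_7^5.


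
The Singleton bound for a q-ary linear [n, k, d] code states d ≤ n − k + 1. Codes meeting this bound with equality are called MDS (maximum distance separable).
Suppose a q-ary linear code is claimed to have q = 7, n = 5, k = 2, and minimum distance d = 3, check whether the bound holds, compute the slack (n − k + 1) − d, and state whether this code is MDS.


Singleton RHS = n − k + 1 = 4, slack = 1, bound satisfied, not MDS.

Singleton bound: d ≤ n − k + 1.
Here n = 5, k = 2, so n − k + 1 = 4.
Given d = 3, check d ≤ 4: YES.
Slack = (n − k + 1) − d = 1.
The code is NOT MDS (slack = 1 > 0).
Description: the claimed parameters are [5, 2, 3]_7; such a code would be non-MDS.


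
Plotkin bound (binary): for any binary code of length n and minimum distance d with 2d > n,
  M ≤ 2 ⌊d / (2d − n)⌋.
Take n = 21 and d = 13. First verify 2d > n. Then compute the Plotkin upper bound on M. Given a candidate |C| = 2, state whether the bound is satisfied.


Plotkin bound M ≤ 4; given |C| = 2 ≤ bound (satisfied).

Check applicability: 2d = 26, n = 21.
2d − n = 5 > 0, so Plotkin applies.
Compute d/(2d−n) = 13/5 ≈ 2.6000.
⌊d/(2d−n)⌋ = 2.
Plotkin bound: M ≤ 2·2 = 4.
Given |C| = 2, check: satisfied.
This |C| is below the Plotkin bound.
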